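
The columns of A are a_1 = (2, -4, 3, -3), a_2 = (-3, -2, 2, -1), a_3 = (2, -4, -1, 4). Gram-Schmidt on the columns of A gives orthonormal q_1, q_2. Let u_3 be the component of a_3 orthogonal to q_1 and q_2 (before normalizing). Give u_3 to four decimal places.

u_3 = (0.4210, -3.7833, -0.9787, 4.3464)

a_1 = (2, -4, 3, -3); ‖a_1‖ = 6.1644, so q_1 = (0.3244, -0.6489, 0.4867, -0.4867).
q_1·a_2 = 0.3244·(-3) + (-0.6489)·(-2) + 0.4867·2 + (-0.4867)·(-1) = 1.7844.
u_2 = a_2 − 1.7844·q_1 = (-3.5789, -0.8421, 1.1316, -0.1316).
‖u_2‖ = 3.8491, so q_2 = (-0.9298, -0.2188, 0.2940, -0.0342).
q_1·a_3 = 0.3244·2 + (-0.6489)·(-4) + 0.4867·(-1) + (-0.4867)·4 = 0.8111; q_2·a_3 = (-0.9298)·2 + (-0.2188)·(-4) + 0.2940·(-1) + (-0.0342)·4 = -1.4152.
u_3 = a_3 − 0.8111·q_1 + 1.4152·q_2 = (0.4210, -3.7833, -0.9787, 4.3464).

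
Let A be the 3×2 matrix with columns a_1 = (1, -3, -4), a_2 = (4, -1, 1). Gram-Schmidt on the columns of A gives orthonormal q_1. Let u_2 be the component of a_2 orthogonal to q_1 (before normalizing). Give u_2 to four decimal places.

u_2 = (3.8846, -0.6538, 1.4615)

a_1 = (1, -3, -4); ‖a_1‖ = 5.0990, so q_1 = (0.1961, -0.5883, -0.7845).
q_1·a_2 = 0.1961·4 + (-0.5883)·(-1) + (-0.7845)·1 = 0.5883.
u_2 = a_2 − 0.5883·q_1 = (3.8846, -0.6538, 1.4615).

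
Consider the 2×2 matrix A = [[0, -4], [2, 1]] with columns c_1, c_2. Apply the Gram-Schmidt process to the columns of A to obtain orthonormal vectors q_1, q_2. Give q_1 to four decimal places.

q_1 = (0.0000, 1.0000)

c_1 = (0, 2); ‖c_1‖ = 2.0000, so q_1 = (0.0000, 1.0000).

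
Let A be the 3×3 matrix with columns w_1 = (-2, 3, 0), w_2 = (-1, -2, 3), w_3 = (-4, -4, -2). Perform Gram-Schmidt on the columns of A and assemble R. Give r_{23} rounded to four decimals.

w_1 = (-2, 3, 0); ‖w_1‖ = 3.6056, so e_1 = (-0.5547, 0.8321, 0.0000).
e_1·w_2 = (-0.5547)·(-1) + 0.8321·(-2) + 0.0000·3 = -1.1094.
u_2 = w_2 + 1.1094·e_1 = (-1.6154, -1.0769, 3.0000).
‖u_2‖ = 3.5734, so e_2 = (-0.4521, -0.3014, 0.8395).
r_{23} = e_2·w_3 = 1.3346.

r_{23} = 1.3346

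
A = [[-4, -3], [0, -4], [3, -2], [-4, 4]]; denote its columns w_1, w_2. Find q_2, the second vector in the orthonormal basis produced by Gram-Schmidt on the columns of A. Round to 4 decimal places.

w_1 = (-4, 0, 3, -4); ‖w_1‖ = 6.4031, so q_1 = (-0.6247, 0.0000, 0.4685, -0.6247).
q_1·w_2 = (-0.6247)·(-3) + 0.0000·(-4) + 0.4685·(-2) + (-0.6247)·4 = -1.5617.
u_2 = w_2 + 1.5617·q_1 = (-3.9756, -4.0000, -1.2683, 3.0244).
‖u_2‖ = 6.5239, so q_2 = (-0.6094, -0.6131, -0.1944, 0.4636).

q_2 = (-0.6094, -0.6131, -0.1944, 0.4636)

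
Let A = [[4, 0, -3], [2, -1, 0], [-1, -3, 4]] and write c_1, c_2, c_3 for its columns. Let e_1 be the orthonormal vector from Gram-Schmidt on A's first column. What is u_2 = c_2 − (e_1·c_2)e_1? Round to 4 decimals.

c_1 = (4, 2, -1); ‖c_1‖ = 4.5826, so e_1 = (0.8729, 0.4364, -0.2182).
e_1·c_2 = 0.8729·0 + 0.4364·(-1) + (-0.2182)·(-3) = 0.2182.
u_2 = c_2 − 0.2182·e_1 = (-0.1905, -1.0952, -2.9524).

u_2 = (-0.1905, -1.0952, -2.9524)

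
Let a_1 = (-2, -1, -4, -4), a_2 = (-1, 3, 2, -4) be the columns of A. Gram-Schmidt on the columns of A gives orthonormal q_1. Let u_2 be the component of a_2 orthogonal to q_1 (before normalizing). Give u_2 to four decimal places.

u_2 = (-0.6216, 3.1892, 2.7568, -3.2432)

q_1 = a_1/‖a_1‖ = (-2, -1, -4, -4)/6.0828 = (-0.3288, -0.1644, -0.6576, -0.6576).
r_{12} = q_1·a_2 = 1.1508.
u_2 = a_2 − 1.1508·q_1 = (-0.6216, 3.1892, 2.7568, -3.2432).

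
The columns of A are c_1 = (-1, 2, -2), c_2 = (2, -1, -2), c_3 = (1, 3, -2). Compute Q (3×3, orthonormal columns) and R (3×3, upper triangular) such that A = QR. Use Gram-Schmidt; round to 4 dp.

c_1 = (-1, 2, -2); ‖c_1‖ = 3.0000, so q_1 = (-0.3333, 0.6667, -0.6667).
q_1·c_2 = (-0.3333)·2 + 0.6667·(-1) + (-0.6667)·(-2) = 0.0000.
u_2 = c_2 + 0.0000·q_1 = (2.0000, -1.0000, -2.0000).
‖u_2‖ = 3.0000, so q_2 = (0.6667, -0.3333, -0.6667).
q_1·c_3 = (-0.3333)·1 + 0.6667·3 + (-0.6667)·(-2) = 3.0000; q_2·c_3 = 0.6667·1 + (-0.3333)·3 + (-0.6667)·(-2) = 1.0000.
u_3 = c_3 − 3.0000·q_1 − 1.0000·q_2 = (1.3333, 1.3333, 0.6667).
‖u_3‖ = 2.0000, so q_3 = (0.6667, 0.6667, 0.3333).

Q = [[-0.3333, 0.6667, 0.6667], [0.6667, -0.3333, 0.6667], [-0.6667, -0.6667, 0.3333]], R = [[3.0000, 0.0000, 3.0000], [0.0000, 3.0000, 1.0000], [0.0000, 0.0000, 2.0000]]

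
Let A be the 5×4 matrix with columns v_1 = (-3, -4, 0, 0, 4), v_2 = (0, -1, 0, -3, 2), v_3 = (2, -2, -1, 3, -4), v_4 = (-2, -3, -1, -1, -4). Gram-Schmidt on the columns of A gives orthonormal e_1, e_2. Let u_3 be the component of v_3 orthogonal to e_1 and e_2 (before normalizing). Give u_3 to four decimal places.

u_3 = (1.8884, -3.1884, -1.0000, -0.1186, -1.7721)

v_1 = (-3, -4, 0, 0, 4); ‖v_1‖ = 6.4031, so e_1 = (-0.4685, -0.6247, 0.0000, 0.0000, 0.6247).
e_1·v_2 = (-0.4685)·0 + (-0.6247)·(-1) + 0.0000·0 + 0.0000·(-3) + 0.6247·2 = 1.8741.
u_2 = v_2 − 1.8741·e_1 = (0.8780, 0.1707, 0.0000, -3.0000, 0.8293).
‖u_2‖ = 3.2385, so e_2 = (0.2711, 0.0527, 0.0000, -0.9264, 0.2561).
e_1·v_3 = (-0.4685)·2 + (-0.6247)·(-2) + 0.0000·(-1) + 0.0000·3 + 0.6247·(-4) = -2.1864; e_2·v_3 = 0.2711·2 + 0.0527·(-2) + 0.0000·(-1) + (-0.9264)·3 + 0.2561·(-4) = -3.3665.
u_3 = v_3 + 2.1864·e_1 + 3.3665·e_2 = (1.8884, -3.1884, -1.0000, -0.1186, -1.7721).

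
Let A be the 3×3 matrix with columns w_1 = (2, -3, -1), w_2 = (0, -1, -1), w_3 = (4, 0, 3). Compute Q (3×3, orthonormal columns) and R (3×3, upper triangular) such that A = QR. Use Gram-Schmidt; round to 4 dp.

w_1 = (2, -3, -1); ‖w_1‖ = 3.7417, so e_1 = (0.5345, -0.8018, -0.2673).
e_1·w_2 = 0.5345·0 + (-0.8018)·(-1) + (-0.2673)·(-1) = 1.0690.
u_2 = w_2 − 1.0690·e_1 = (-0.5714, -0.1429, -0.7143).
‖u_2‖ = 0.9258, so e_2 = (-0.6172, -0.1543, -0.7715).
e_1·w_3 = 0.5345·4 + (-0.8018)·0 + (-0.2673)·3 = 1.3363; e_2·w_3 = (-0.6172)·4 + (-0.1543)·0 + (-0.7715)·3 = -4.7834.
u_3 = w_3 − 1.3363·e_1 + 4.7834·e_2 = (0.3333, 0.3333, -0.3333).
‖u_3‖ = 0.5774, so e_3 = (0.5774, 0.5774, -0.5774).

Q = [[0.5345, -0.6172, 0.5774], [-0.8018, -0.1543, 0.5774], [-0.2673, -0.7715, -0.5774]], R = [[3.7417, 1.0690, 1.3363], [0.0000, 0.9258, -4.7834], [0.0000, 0.0000, 0.5774]]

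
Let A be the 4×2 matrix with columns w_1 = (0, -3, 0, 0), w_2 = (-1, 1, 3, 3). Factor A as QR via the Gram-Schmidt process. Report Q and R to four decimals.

w_1 = (0, -3, 0, 0); ‖w_1‖ = 3.0000, so e_1 = (0.0000, -1.0000, 0.0000, 0.0000).
e_1·w_2 = 0.0000·(-1) + (-1.0000)·1 + 0.0000·3 + 0.0000·3 = -1.0000.
u_2 = w_2 + 1.0000·e_1 = (-1.0000, 0.0000, 3.0000, 3.0000).
‖u_2‖ = 4.3589, so e_2 = (-0.2294, 0.0000, 0.6882, 0.6882).

Q = [[0.0000, -0.2294], [-1.0000, 0.0000], [0.0000, 0.6882], [0.0000, 0.6882]], R = [[3.0000, -1.0000], [0.0000, 4.3589]]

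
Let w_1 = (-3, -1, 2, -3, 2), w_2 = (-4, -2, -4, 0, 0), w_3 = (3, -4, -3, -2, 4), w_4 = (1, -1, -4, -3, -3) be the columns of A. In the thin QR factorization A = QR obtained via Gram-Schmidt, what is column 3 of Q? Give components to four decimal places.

w_1 = (-3, -1, 2, -3, 2); ‖w_1‖ = 5.1962, so q_1 = (-0.5774, -0.1925, 0.3849, -0.5774, 0.3849).
q_1·w_2 = (-0.5774)·(-4) + (-0.1925)·(-2) + 0.3849·(-4) + (-0.5774)·0 + 0.3849·0 = 1.1547.
u_2 = w_2 − 1.1547·q_1 = (-3.3333, -1.7778, -4.4444, 0.6667, -0.4444).
‖u_2‖ = 5.8878, so q_2 = (-0.5661, -0.3019, -0.7549, 0.1132, -0.0755).
q_1·w_3 = (-0.5774)·3 + (-0.1925)·(-4) + 0.3849·(-3) + (-0.5774)·(-2) + 0.3849·4 = 0.5774; q_2·w_3 = (-0.5661)·3 + (-0.3019)·(-4) + (-0.7549)·(-3) + 0.1132·(-2) + (-0.0755)·4 = 1.2455.
u_3 = w_3 − 0.5774·q_1 − 1.2455·q_2 = (4.0385, -3.5128, -2.2821, -1.8077, 3.8718).
‖u_3‖ = 7.2191, so q_3 = (0.5594, -0.4866, -0.3161, -0.2504, 0.5363).

q_3 = (0.5594, -0.4866, -0.3161, -0.2504, 0.5363)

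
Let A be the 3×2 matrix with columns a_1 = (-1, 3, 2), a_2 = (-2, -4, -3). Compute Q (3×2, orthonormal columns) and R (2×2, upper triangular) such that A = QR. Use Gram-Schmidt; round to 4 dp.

Q = [[-0.2673, -0.9602], [0.8018, -0.1746], [0.5345, -0.2182]], R = [[3.7417, -4.2762], [0.0000, 3.2733]]

a_1 = (-1, 3, 2); ‖a_1‖ = 3.7417, so q_1 = (-0.2673, 0.8018, 0.5345).
q_1·a_2 = (-0.2673)·(-2) + 0.8018·(-4) + 0.5345·(-3) = -4.2762.
u_2 = a_2 + 4.2762·q_1 = (-3.1429, -0.5714, -0.7143).
‖u_2‖ = 3.2733, so q_2 = (-0.9602, -0.1746, -0.2182).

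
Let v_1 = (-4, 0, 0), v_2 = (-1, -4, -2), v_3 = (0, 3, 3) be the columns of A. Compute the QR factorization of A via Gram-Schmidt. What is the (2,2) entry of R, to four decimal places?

r_{22} = 4.4721

v_1 = (-4, 0, 0); ‖v_1‖ = 4.0000, so q_1 = (-1.0000, 0.0000, 0.0000).
q_1·v_2 = (-1.0000)·(-1) + 0.0000·(-4) + 0.0000·(-2) = 1.0000.
u_2 = v_2 − 1.0000·q_1 = (0.0000, -4.0000, -2.0000).
r_{22} = ‖u_2‖ = 4.4721.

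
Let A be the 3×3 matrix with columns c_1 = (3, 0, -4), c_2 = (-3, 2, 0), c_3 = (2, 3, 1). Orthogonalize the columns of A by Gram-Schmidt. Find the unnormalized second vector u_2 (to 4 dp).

q_1 = c_1/‖c_1‖ = (3, 0, -4)/5.0000 = (0.6000, 0.0000, -0.8000).
r_{12} = q_1·c_2 = -1.8000.
u_2 = c_2 + 1.8000·q_1 = (-1.9200, 2.0000, -1.4400).

u_2 = (-1.9200, 2.0000, -1.4400)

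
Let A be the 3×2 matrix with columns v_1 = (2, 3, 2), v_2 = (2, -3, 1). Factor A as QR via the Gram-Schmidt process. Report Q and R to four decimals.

Q = [[0.4851, 0.6411], [0.7276, -0.6731], [0.4851, 0.3686]], R = [[4.1231, -0.7276], [0.0000, 3.6702]]

v_1 = (2, 3, 2); ‖v_1‖ = 4.1231, so q_1 = (0.4851, 0.7276, 0.4851).
q_1·v_2 = 0.4851·2 + 0.7276·(-3) + 0.4851·1 = -0.7276.
u_2 = v_2 + 0.7276·q_1 = (2.3529, -2.4706, 1.3529).
‖u_2‖ = 3.6702, so q_2 = (0.6411, -0.6731, 0.3686).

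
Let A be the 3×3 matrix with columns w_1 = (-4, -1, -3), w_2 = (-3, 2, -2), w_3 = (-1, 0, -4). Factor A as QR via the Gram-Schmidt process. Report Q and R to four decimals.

Q = [[-0.7845, -0.2013, 0.5866], [-0.1961, 0.9778, 0.0733], [-0.5883, -0.0575, -0.8066]], R = [[5.0990, 3.1379, 3.1379], [0.0000, 2.6747, 0.4314], [0.0000, 0.0000, 2.6396]]

w_1 = (-4, -1, -3); ‖w_1‖ = 5.0990, so q_1 = (-0.7845, -0.1961, -0.5883).
q_1·w_2 = (-0.7845)·(-3) + (-0.1961)·2 + (-0.5883)·(-2) = 3.1379.
u_2 = w_2 − 3.1379·q_1 = (-0.5385, 2.6154, -0.1538).
‖u_2‖ = 2.6747, so q_2 = (-0.2013, 0.9778, -0.0575).
q_1·w_3 = (-0.7845)·(-1) + (-0.1961)·0 + (-0.5883)·(-4) = 3.1379; q_2·w_3 = (-0.2013)·(-1) + 0.9778·0 + (-0.0575)·(-4) = 0.4314.
u_3 = w_3 − 3.1379·q_1 − 0.4314·q_2 = (1.5484, 0.1935, -2.1290).
‖u_3‖ = 2.6396, so q_3 = (0.5866, 0.0733, -0.8066).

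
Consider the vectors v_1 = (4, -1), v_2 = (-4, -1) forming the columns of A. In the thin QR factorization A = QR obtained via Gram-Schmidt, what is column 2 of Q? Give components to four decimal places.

v_1 = (4, -1); ‖v_1‖ = 4.1231, so q_1 = (0.9701, -0.2425).
q_1·v_2 = 0.9701·(-4) + (-0.2425)·(-1) = -3.6380.
u_2 = v_2 + 3.6380·q_1 = (-0.4706, -1.8824).
‖u_2‖ = 1.9403, so q_2 = (-0.2425, -0.9701).

q_2 = (-0.2425, -0.9701)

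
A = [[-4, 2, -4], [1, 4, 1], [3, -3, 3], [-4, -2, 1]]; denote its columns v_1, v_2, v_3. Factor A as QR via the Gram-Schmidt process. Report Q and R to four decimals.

v_1 = (-4, 1, 3, -4); ‖v_1‖ = 6.4807, so q_1 = (-0.6172, 0.1543, 0.4629, -0.6172).
q_1·v_2 = (-0.6172)·2 + 0.1543·4 + 0.4629·(-3) + (-0.6172)·(-2) = -0.7715.
u_2 = v_2 + 0.7715·q_1 = (1.5238, 4.1190, -2.6429, -2.4762).
‖u_2‖ = 5.6925, so q_2 = (0.2677, 0.7236, -0.4643, -0.4350).
q_1·v_3 = (-0.6172)·(-4) + 0.1543·1 + 0.4629·3 + (-0.6172)·1 = 3.3947; q_2·v_3 = 0.2677·(-4) + 0.7236·1 + (-0.4643)·3 + (-0.4350)·1 = -2.1750.
u_3 = v_3 − 3.3947·q_1 + 2.1750·q_2 = (-1.3226, 2.0500, 0.4188, 2.1492).
‖u_3‖ = 3.2781, so q_3 = (-0.4035, 0.6254, 0.1278, 0.6556).

Q = [[-0.6172, 0.2677, -0.4035], [0.1543, 0.7236, 0.6254], [0.4629, -0.4643, 0.1278], [-0.6172, -0.4350, 0.6556]], R = [[6.4807, -0.7715, 3.3947], [0.0000, 5.6925, -2.1750], [0.0000, 0.0000, 3.2781]]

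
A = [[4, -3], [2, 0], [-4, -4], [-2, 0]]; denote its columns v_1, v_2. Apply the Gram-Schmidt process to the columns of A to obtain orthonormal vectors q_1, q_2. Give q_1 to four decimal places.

q_1 = v_1/‖v_1‖ = (4, 2, -4, -2)/6.3246 = (0.6325, 0.3162, -0.6325, -0.3162).

q_1 = (0.6325, 0.3162, -0.6325, -0.3162)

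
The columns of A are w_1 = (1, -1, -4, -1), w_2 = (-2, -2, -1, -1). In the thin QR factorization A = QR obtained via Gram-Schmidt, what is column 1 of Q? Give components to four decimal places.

e_1 = (0.2294, -0.2294, -0.9177, -0.2294)

e_1 = w_1/‖w_1‖ = (1, -1, -4, -1)/4.3589 = (0.2294, -0.2294, -0.9177, -0.2294).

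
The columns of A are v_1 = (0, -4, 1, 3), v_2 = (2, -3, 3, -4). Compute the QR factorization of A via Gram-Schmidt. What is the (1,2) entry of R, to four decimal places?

v_1 = (0, -4, 1, 3); ‖v_1‖ = 5.0990, so q_1 = (0.0000, -0.7845, 0.1961, 0.5883).
r_{12} = q_1·v_2 = 0.5883.

r_{12} = 0.5883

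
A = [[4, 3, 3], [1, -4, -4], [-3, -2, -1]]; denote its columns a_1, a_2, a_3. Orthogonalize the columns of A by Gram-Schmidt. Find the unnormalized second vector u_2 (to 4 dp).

a_1 = (4, 1, -3); ‖a_1‖ = 5.0990, so e_1 = (0.7845, 0.1961, -0.5883).
e_1·a_2 = 0.7845·3 + 0.1961·(-4) + (-0.5883)·(-2) = 2.7456.
u_2 = a_2 − 2.7456·e_1 = (0.8462, -4.5385, -0.3846).

u_2 = (0.8462, -4.5385, -0.3846)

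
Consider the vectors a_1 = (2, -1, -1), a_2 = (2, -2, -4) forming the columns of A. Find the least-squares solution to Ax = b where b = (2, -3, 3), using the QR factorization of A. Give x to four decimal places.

x = (2.6364, -1.1818)

a_1 = (2, -1, -1); ‖a_1‖ = 2.4495, so e_1 = (0.8165, -0.4082, -0.4082).
e_1·a_2 = 0.8165·2 + (-0.4082)·(-2) + (-0.4082)·(-4) = 4.0825.
u_2 = a_2 − 4.0825·e_1 = (-1.3333, -0.3333, -2.3333).
‖u_2‖ = 2.7080, so e_2 = (-0.4924, -0.1231, -0.8616).
Qᵀb = (1.6330, -3.2004).
Back-substitute: x_2 = -3.2004/2.7080 = -1.1818.
x_1 = (1.6330 − 4.0825·(-1.1818))/2.4495 = 2.6364.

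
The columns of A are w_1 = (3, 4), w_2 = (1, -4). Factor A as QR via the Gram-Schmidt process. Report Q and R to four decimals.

Q = [[0.6000, 0.8000], [0.8000, -0.6000]], R = [[5.0000, -2.6000], [0.0000, 3.2000]]

w_1 = (3, 4); ‖w_1‖ = 5.0000, so e_1 = (0.6000, 0.8000).
e_1·w_2 = 0.6000·1 + 0.8000·(-4) = -2.6000.
u_2 = w_2 + 2.6000·e_1 = (2.5600, -1.9200).
‖u_2‖ = 3.2000, so e_2 = (0.8000, -0.6000).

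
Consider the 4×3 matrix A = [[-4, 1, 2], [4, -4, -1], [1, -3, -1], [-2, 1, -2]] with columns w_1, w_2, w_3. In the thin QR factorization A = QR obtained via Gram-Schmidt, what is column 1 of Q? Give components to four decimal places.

e_1 = w_1/‖w_1‖ = (-4, 4, 1, -2)/6.0828 = (-0.6576, 0.6576, 0.1644, -0.3288).

e_1 = (-0.6576, 0.6576, 0.1644, -0.3288)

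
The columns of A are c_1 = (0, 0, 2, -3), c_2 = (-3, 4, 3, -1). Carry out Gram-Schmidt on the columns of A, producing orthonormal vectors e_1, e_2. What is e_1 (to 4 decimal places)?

c_1 = (0, 0, 2, -3); ‖c_1‖ = 3.6056, so e_1 = (0.0000, 0.0000, 0.5547, -0.8321).

e_1 = (0.0000, 0.0000, 0.5547, -0.8321)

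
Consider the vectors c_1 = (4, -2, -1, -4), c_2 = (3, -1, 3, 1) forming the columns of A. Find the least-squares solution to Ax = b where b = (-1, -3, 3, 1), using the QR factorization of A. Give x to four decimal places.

x = (-0.2460, 0.5861)

c_1 = (4, -2, -1, -4); ‖c_1‖ = 6.0828, so q_1 = (0.6576, -0.3288, -0.1644, -0.6576).
q_1·c_2 = 0.6576·3 + (-0.3288)·(-1) + (-0.1644)·3 + (-0.6576)·1 = 1.1508.
u_2 = c_2 − 1.1508·q_1 = (2.2432, -0.6216, 3.1892, 1.7568).
‖u_2‖ = 4.3215, so q_2 = (0.5191, -0.1438, 0.7380, 0.4065).
Qᵀb = (-0.8220, 2.5329).
Back-substitute: x_2 = 2.5329/4.3215 = 0.5861.
x_1 = (-0.8220 − 1.1508·0.5861)/6.0828 = -0.2460.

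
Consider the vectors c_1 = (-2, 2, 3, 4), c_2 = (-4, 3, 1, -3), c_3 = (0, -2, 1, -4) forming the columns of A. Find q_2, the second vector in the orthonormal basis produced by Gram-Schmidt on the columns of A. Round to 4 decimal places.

q_2 = (-0.6318, 0.4609, 0.0932, -0.6162)

c_1 = (-2, 2, 3, 4); ‖c_1‖ = 5.7446, so q_1 = (-0.3482, 0.3482, 0.5222, 0.6963).
q_1·c_2 = (-0.3482)·(-4) + 0.3482·3 + 0.5222·1 + 0.6963·(-3) = 0.8704.
u_2 = c_2 − 0.8704·q_1 = (-3.6970, 2.6970, 0.5455, -3.6061).
‖u_2‖ = 5.8517, so q_2 = (-0.6318, 0.4609, 0.0932, -0.6162).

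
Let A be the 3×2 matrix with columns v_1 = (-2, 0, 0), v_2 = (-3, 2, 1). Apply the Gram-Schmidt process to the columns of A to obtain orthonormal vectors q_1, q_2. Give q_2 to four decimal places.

q_2 = (0.0000, 0.8944, 0.4472)

q_1 = v_1/‖v_1‖ = (-2, 0, 0)/2.0000 = (-1.0000, 0.0000, 0.0000).
r_{12} = q_1·v_2 = 3.0000.
u_2 = v_2 − 3.0000·q_1 = (0.0000, 2.0000, 1.0000).
‖u_2‖ = 2.2361, so q_2 = (0.0000, 0.8944, 0.4472).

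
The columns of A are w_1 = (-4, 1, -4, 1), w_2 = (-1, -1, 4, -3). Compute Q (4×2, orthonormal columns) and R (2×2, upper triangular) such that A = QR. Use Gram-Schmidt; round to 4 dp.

w_1 = (-4, 1, -4, 1); ‖w_1‖ = 5.8310, so e_1 = (-0.6860, 0.1715, -0.6860, 0.1715).
e_1·w_2 = (-0.6860)·(-1) + 0.1715·(-1) + (-0.6860)·4 + 0.1715·(-3) = -2.7440.
u_2 = w_2 + 2.7440·e_1 = (-2.8824, -0.5294, 2.1176, -2.5294).
‖u_2‖ = 4.4125, so e_2 = (-0.6532, -0.1200, 0.4799, -0.5732).

Q = [[-0.6860, -0.6532], [0.1715, -0.1200], [-0.6860, 0.4799], [0.1715, -0.5732]], R = [[5.8310, -2.7440], [0.0000, 4.4125]]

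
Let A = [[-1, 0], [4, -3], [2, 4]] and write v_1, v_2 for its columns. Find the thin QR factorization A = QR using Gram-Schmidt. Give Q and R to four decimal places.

Q = [[-0.2182, -0.0387], [0.8729, -0.4546], [0.4364, 0.8899]], R = [[4.5826, -0.8729], [0.0000, 4.9232]]

e_1 = v_1/‖v_1‖ = (-1, 4, 2)/4.5826 = (-0.2182, 0.8729, 0.4364).
r_{12} = e_1·v_2 = -0.8729.
u_2 = v_2 + 0.8729·e_1 = (-0.1905, -2.2381, 4.3810).
‖u_2‖ = 4.9232, so e_2 = (-0.0387, -0.4546, 0.8899).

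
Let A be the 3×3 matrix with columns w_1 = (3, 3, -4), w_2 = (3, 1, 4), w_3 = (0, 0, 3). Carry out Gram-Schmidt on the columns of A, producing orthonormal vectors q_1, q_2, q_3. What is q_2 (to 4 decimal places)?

w_1 = (3, 3, -4); ‖w_1‖ = 5.8310, so q_1 = (0.5145, 0.5145, -0.6860).
q_1·w_2 = 0.5145·3 + 0.5145·1 + (-0.6860)·4 = -0.6860.
u_2 = w_2 + 0.6860·q_1 = (3.3529, 1.3529, 3.5294).
‖u_2‖ = 5.0527, so q_2 = (0.6636, 0.2678, 0.6985).

q_2 = (0.6636, 0.2678, 0.6985)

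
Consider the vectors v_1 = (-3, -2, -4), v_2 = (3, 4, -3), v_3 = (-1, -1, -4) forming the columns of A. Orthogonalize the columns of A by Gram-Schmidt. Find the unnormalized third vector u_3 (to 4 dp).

u_3 = (0.5265, -0.5026, -0.1436)

e_1 = v_1/‖v_1‖ = (-3, -2, -4)/5.3852 = (-0.5571, -0.3714, -0.7428).
r_{12} = e_1·v_2 = -0.9285.
u_2 = v_2 + 0.9285·e_1 = (2.4828, 3.6552, -3.6897).
‖u_2‖ = 5.7566, so e_2 = (0.4313, 0.6350, -0.6409).
r_{13} = e_1·v_3 = 3.8996; r_{23} = e_2·v_3 = 1.4975.
u_3 = v_3 − 3.8996·e_1 − 1.4975·e_2 = (0.5265, -0.5026, -0.1436).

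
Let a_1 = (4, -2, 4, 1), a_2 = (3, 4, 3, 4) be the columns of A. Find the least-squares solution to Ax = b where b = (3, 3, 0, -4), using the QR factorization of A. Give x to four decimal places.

x = (0.0000, 0.1000)

e_1 = a_1/‖a_1‖ = (4, -2, 4, 1)/6.0828 = (0.6576, -0.3288, 0.6576, 0.1644).
r_{12} = e_1·a_2 = 3.2880.
u_2 = a_2 − 3.2880·e_1 = (0.8378, 5.0811, 0.8378, 3.4595).
‖u_2‖ = 6.2601, so e_2 = (0.1338, 0.8117, 0.1338, 0.5526).
Qᵀb = (0.3288, 0.6260).
Back-substitute: x_2 = 0.6260/6.2601 = 0.1000.
x_1 = (0.3288 − 3.2880·0.1000)/6.0828 = 0.0000.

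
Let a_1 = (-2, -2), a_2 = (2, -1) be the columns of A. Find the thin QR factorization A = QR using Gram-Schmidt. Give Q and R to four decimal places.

Q = [[-0.7071, 0.7071], [-0.7071, -0.7071]], R = [[2.8284, -0.7071], [0.0000, 2.1213]]

e_1 = a_1/‖a_1‖ = (-2, -2)/2.8284 = (-0.7071, -0.7071).
r_{12} = e_1·a_2 = -0.7071.
u_2 = a_2 + 0.7071·e_1 = (1.5000, -1.5000).
‖u_2‖ = 2.1213, so e_2 = (0.7071, -0.7071).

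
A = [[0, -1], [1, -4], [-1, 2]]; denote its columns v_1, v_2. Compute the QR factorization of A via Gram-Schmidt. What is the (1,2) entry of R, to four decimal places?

v_1 = (0, 1, -1); ‖v_1‖ = 1.4142, so q_1 = (0.0000, 0.7071, -0.7071).
r_{12} = q_1·v_2 = -4.2426.

r_{12} = -4.2426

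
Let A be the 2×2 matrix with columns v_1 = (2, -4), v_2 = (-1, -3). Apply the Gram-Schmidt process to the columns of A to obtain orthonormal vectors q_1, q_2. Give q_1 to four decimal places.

q_1 = v_1/‖v_1‖ = (2, -4)/4.4721 = (0.4472, -0.8944).

q_1 = (0.4472, -0.8944)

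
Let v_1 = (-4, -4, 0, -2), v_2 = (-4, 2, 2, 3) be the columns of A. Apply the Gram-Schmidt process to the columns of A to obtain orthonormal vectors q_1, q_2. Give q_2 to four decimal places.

q_1 = v_1/‖v_1‖ = (-4, -4, 0, -2)/6.0000 = (-0.6667, -0.6667, 0.0000, -0.3333).
r_{12} = q_1·v_2 = 0.3333.
u_2 = v_2 − 0.3333·q_1 = (-3.7778, 2.2222, 2.0000, 3.1111).
‖u_2‖ = 5.7349, so q_2 = (-0.6587, 0.3875, 0.3487, 0.5425).

q_2 = (-0.6587, 0.3875, 0.3487, 0.5425)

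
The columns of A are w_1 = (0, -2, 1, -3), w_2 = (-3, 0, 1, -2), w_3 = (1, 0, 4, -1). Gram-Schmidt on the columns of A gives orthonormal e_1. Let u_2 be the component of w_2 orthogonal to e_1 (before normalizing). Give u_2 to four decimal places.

w_1 = (0, -2, 1, -3); ‖w_1‖ = 3.7417, so e_1 = (0.0000, -0.5345, 0.2673, -0.8018).
e_1·w_2 = 0.0000·(-3) + (-0.5345)·0 + 0.2673·1 + (-0.8018)·(-2) = 1.8708.
u_2 = w_2 − 1.8708·e_1 = (-3.0000, 1.0000, 0.5000, -0.5000).

u_2 = (-3.0000, 1.0000, 0.5000, -0.5000)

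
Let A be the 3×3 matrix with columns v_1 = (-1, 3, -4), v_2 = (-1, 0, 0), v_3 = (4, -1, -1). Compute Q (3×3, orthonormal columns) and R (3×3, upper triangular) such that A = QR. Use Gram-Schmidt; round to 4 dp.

v_1 = (-1, 3, -4); ‖v_1‖ = 5.0990, so q_1 = (-0.1961, 0.5883, -0.7845).
q_1·v_2 = (-0.1961)·(-1) + 0.5883·0 + (-0.7845)·0 = 0.1961.
u_2 = v_2 − 0.1961·q_1 = (-0.9615, -0.1154, 0.1538).
‖u_2‖ = 0.9806, so q_2 = (-0.9806, -0.1177, 0.1569).
q_1·v_3 = (-0.1961)·4 + 0.5883·(-1) + (-0.7845)·(-1) = -0.5883; q_2·v_3 = (-0.9806)·4 + (-0.1177)·(-1) + 0.1569·(-1) = -3.9615.
u_3 = v_3 + 0.5883·q_1 + 3.9615·q_2 = (0.0000, -1.1200, -0.8400).
‖u_3‖ = 1.4000, so q_3 = (0.0000, -0.8000, -0.6000).

Q = [[-0.1961, -0.9806, 0.0000], [0.5883, -0.1177, -0.8000], [-0.7845, 0.1569, -0.6000]], R = [[5.0990, 0.1961, -0.5883], [0.0000, 0.9806, -3.9615], [0.0000, 0.0000, 1.4000]]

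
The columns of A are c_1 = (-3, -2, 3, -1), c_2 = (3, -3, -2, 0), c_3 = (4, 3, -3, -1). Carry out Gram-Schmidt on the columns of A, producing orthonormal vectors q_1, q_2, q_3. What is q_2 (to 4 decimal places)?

q_1 = c_1/‖c_1‖ = (-3, -2, 3, -1)/4.7958 = (-0.6255, -0.4170, 0.6255, -0.2085).
r_{12} = q_1·c_2 = -1.8766.
u_2 = c_2 + 1.8766·q_1 = (1.8261, -3.7826, -0.8261, -0.3913).
‖u_2‖ = 4.2986, so q_2 = (0.4248, -0.8800, -0.1922, -0.0910).

q_2 = (0.4248, -0.8800, -0.1922, -0.0910)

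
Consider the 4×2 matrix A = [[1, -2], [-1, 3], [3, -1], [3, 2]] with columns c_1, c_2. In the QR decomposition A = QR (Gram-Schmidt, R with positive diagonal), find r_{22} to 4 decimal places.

c_1 = (1, -1, 3, 3); ‖c_1‖ = 4.4721, so q_1 = (0.2236, -0.2236, 0.6708, 0.6708).
q_1·c_2 = 0.2236·(-2) + (-0.2236)·3 + 0.6708·(-1) + 0.6708·2 = -0.4472.
u_2 = c_2 + 0.4472·q_1 = (-1.9000, 2.9000, -0.7000, 2.3000).
r_{22} = ‖u_2‖ = 4.2190.

r_{22} = 4.2190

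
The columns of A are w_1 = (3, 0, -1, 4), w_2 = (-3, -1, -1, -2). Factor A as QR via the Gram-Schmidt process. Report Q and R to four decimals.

Q = [[0.5883, -0.5083], [0.0000, -0.4405], [-0.1961, -0.7116], [0.7845, 0.2033]], R = [[5.0990, -3.1379], [0.0000, 2.2702]]

w_1 = (3, 0, -1, 4); ‖w_1‖ = 5.0990, so e_1 = (0.5883, 0.0000, -0.1961, 0.7845).
e_1·w_2 = 0.5883·(-3) + 0.0000·(-1) + (-0.1961)·(-1) + 0.7845·(-2) = -3.1379.
u_2 = w_2 + 3.1379·e_1 = (-1.1538, -1.0000, -1.6154, 0.4615).
‖u_2‖ = 2.2702, so e_2 = (-0.5083, -0.4405, -0.7116, 0.2033).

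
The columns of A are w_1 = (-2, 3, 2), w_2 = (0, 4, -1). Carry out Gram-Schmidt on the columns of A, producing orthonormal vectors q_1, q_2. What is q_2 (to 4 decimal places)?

w_1 = (-2, 3, 2); ‖w_1‖ = 4.1231, so q_1 = (-0.4851, 0.7276, 0.4851).
q_1·w_2 = (-0.4851)·0 + 0.7276·4 + 0.4851·(-1) = 2.4254.
u_2 = w_2 − 2.4254·q_1 = (1.1765, 2.2353, -2.1765).
‖u_2‖ = 3.3343, so q_2 = (0.3528, 0.6704, -0.6527).

q_2 = (0.3528, 0.6704, -0.6527)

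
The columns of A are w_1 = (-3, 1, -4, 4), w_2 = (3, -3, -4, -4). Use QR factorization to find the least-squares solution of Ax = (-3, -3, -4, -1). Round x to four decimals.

e_1 = w_1/‖w_1‖ = (-3, 1, -4, 4)/6.4807 = (-0.4629, 0.1543, -0.6172, 0.6172).
r_{12} = e_1·w_2 = -1.8516.
u_2 = w_2 + 1.8516·e_1 = (2.1429, -2.7143, -5.1429, -2.8571).
‖u_2‖ = 6.8243, so e_2 = (0.3140, -0.3977, -0.7536, -0.4187).
Qᵀb = (2.7775, 3.6843).
Back-substitute: x_2 = 3.6843/6.8243 = 0.5399.
x_1 = (2.7775 + 1.8516·0.5399)/6.4807 = 0.5828.

x = (0.5828, 0.5399)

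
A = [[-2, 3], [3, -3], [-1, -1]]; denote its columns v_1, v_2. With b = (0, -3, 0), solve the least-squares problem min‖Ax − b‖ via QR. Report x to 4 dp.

v_1 = (-2, 3, -1); ‖v_1‖ = 3.7417, so e_1 = (-0.5345, 0.8018, -0.2673).
e_1·v_2 = (-0.5345)·3 + 0.8018·(-3) + (-0.2673)·(-1) = -3.7417.
u_2 = v_2 + 3.7417·e_1 = (1.0000, 0.0000, -2.0000).
‖u_2‖ = 2.2361, so e_2 = (0.4472, 0.0000, -0.8944).
Qᵀb = (-2.4054, 0.0000).
Back-substitute: x_2 = 0.0000/2.2361 = 0.0000.
x_1 = (-2.4054 + 3.7417·0.0000)/3.7417 = -0.6429.

x = (-0.6429, 0.0000)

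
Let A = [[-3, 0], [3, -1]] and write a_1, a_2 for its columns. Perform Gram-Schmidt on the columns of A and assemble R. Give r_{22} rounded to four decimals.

r_{22} = 0.7071

a_1 = (-3, 3); ‖a_1‖ = 4.2426, so e_1 = (-0.7071, 0.7071).
e_1·a_2 = (-0.7071)·0 + 0.7071·(-1) = -0.7071.
u_2 = a_2 + 0.7071·e_1 = (-0.5000, -0.5000).
r_{22} = ‖u_2‖ = 0.7071.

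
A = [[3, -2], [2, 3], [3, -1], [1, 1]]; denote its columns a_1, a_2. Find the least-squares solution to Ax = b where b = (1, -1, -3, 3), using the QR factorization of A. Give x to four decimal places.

x = (-0.2141, 0.0381)

a_1 = (3, 2, 3, 1); ‖a_1‖ = 4.7958, so q_1 = (0.6255, 0.4170, 0.6255, 0.2085).
q_1·a_2 = 0.6255·(-2) + 0.4170·3 + 0.6255·(-1) + 0.2085·1 = -0.4170.
u_2 = a_2 + 0.4170·q_1 = (-1.7391, 3.1739, -0.7391, 1.0870).
‖u_2‖ = 3.8505, so q_2 = (-0.4517, 0.8243, -0.1920, 0.2823).
Qᵀb = (-1.0426, 0.1468).
Back-substitute: x_2 = 0.1468/3.8505 = 0.0381.
x_1 = (-1.0426 + 0.4170·0.0381)/4.7958 = -0.2141.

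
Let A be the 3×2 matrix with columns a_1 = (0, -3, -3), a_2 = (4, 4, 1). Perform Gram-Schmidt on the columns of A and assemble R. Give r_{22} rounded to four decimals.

a_1 = (0, -3, -3); ‖a_1‖ = 4.2426, so e_1 = (0.0000, -0.7071, -0.7071).
e_1·a_2 = 0.0000·4 + (-0.7071)·4 + (-0.7071)·1 = -3.5355.
u_2 = a_2 + 3.5355·e_1 = (4.0000, 1.5000, -1.5000).
r_{22} = ‖u_2‖ = 4.5277.

r_{22} = 4.5277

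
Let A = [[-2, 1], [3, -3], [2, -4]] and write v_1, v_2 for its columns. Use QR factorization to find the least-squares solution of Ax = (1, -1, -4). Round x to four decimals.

v_1 = (-2, 3, 2); ‖v_1‖ = 4.1231, so q_1 = (-0.4851, 0.7276, 0.4851).
q_1·v_2 = (-0.4851)·1 + 0.7276·(-3) + 0.4851·(-4) = -4.6082.
u_2 = v_2 + 4.6082·q_1 = (-1.2353, 0.3529, -1.7647).
‖u_2‖ = 2.1828, so q_2 = (-0.5659, 0.1617, -0.8085).
Qᵀb = (-3.1530, 2.5062).
Back-substitute: x_2 = 2.5062/2.1828 = 1.1481.
x_1 = (-3.1530 + 4.6082·1.1481)/4.1231 = 0.5185.

x = (0.5185, 1.1481)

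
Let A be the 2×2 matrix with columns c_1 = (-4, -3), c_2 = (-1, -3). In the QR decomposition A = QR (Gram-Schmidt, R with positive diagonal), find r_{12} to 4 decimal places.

r_{12} = 2.6000

c_1 = (-4, -3); ‖c_1‖ = 5.0000, so e_1 = (-0.8000, -0.6000).
r_{12} = e_1·c_2 = 2.6000.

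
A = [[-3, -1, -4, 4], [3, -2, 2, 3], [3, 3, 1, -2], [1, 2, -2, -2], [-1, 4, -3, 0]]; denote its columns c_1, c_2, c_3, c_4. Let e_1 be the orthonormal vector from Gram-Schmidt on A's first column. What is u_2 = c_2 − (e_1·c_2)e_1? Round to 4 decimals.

u_2 = (-0.5862, -2.4138, 2.5862, 1.8621, 4.1379)

c_1 = (-3, 3, 3, 1, -1); ‖c_1‖ = 5.3852, so e_1 = (-0.5571, 0.5571, 0.5571, 0.1857, -0.1857).
e_1·c_2 = (-0.5571)·(-1) + 0.5571·(-2) + 0.5571·3 + 0.1857·2 + (-0.1857)·4 = 0.7428.
u_2 = c_2 − 0.7428·e_1 = (-0.5862, -2.4138, 2.5862, 1.8621, 4.1379).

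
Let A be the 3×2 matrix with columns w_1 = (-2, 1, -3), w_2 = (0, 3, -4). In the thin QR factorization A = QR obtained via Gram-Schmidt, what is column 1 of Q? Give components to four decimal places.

q_1 = (-0.5345, 0.2673, -0.8018)

q_1 = w_1/‖w_1‖ = (-2, 1, -3)/3.7417 = (-0.5345, 0.2673, -0.8018).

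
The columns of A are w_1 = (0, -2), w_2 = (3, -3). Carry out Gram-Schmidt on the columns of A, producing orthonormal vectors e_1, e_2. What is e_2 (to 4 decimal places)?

e_2 = (1.0000, 0.0000)

w_1 = (0, -2); ‖w_1‖ = 2.0000, so e_1 = (0.0000, -1.0000).
e_1·w_2 = 0.0000·3 + (-1.0000)·(-3) = 3.0000.
u_2 = w_2 − 3.0000·e_1 = (3.0000, 0.0000).
‖u_2‖ = 3.0000, so e_2 = (1.0000, 0.0000).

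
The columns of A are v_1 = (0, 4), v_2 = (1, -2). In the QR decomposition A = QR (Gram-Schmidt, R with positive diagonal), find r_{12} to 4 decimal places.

r_{12} = -2.0000

e_1 = v_1/‖v_1‖ = (0, 4)/4.0000 = (0.0000, 1.0000).
r_{12} = e_1·v_2 = -2.0000.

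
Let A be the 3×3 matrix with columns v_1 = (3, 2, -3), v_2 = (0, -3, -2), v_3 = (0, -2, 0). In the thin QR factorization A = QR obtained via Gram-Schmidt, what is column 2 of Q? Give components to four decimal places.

q_2 = (0.0000, -0.8321, -0.5547)

v_1 = (3, 2, -3); ‖v_1‖ = 4.6904, so q_1 = (0.6396, 0.4264, -0.6396).
q_1·v_2 = 0.6396·0 + 0.4264·(-3) + (-0.6396)·(-2) = 0.0000.
u_2 = v_2 − 0.0000·q_1 = (0.0000, -3.0000, -2.0000).
‖u_2‖ = 3.6056, so q_2 = (0.0000, -0.8321, -0.5547).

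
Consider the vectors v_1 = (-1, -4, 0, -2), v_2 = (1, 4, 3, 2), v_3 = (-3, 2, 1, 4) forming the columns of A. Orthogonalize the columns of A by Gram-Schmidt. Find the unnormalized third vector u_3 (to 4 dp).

u_3 = (-3.6190, -0.4762, 0.0000, 2.7619)

v_1 = (-1, -4, 0, -2); ‖v_1‖ = 4.5826, so e_1 = (-0.2182, -0.8729, 0.0000, -0.4364).
e_1·v_2 = (-0.2182)·1 + (-0.8729)·4 + 0.0000·3 + (-0.4364)·2 = -4.5826.
u_2 = v_2 + 4.5826·e_1 = (0.0000, 0.0000, 3.0000, 0.0000).
‖u_2‖ = 3.0000, so e_2 = (0.0000, 0.0000, 1.0000, 0.0000).
e_1·v_3 = (-0.2182)·(-3) + (-0.8729)·2 + 0.0000·1 + (-0.4364)·4 = -2.8368; e_2·v_3 = (0.0000)·(-3) + (0.0000)·2 + 1.0000·1 + (0.0000)·4 = 1.0000.
u_3 = v_3 + 2.8368·e_1 − 1.0000·e_2 = (-3.6190, -0.4762, 0.0000, 2.7619).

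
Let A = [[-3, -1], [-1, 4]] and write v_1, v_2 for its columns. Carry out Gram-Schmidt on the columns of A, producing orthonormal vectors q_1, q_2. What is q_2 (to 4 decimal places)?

v_1 = (-3, -1); ‖v_1‖ = 3.1623, so q_1 = (-0.9487, -0.3162).
q_1·v_2 = (-0.9487)·(-1) + (-0.3162)·4 = -0.3162.
u_2 = v_2 + 0.3162·q_1 = (-1.3000, 3.9000).
‖u_2‖ = 4.1110, so q_2 = (-0.3162, 0.9487).

q_2 = (-0.3162, 0.9487)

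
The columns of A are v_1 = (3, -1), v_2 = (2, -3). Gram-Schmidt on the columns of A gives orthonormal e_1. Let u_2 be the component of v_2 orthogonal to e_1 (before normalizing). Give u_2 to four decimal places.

v_1 = (3, -1); ‖v_1‖ = 3.1623, so e_1 = (0.9487, -0.3162).
e_1·v_2 = 0.9487·2 + (-0.3162)·(-3) = 2.8460.
u_2 = v_2 − 2.8460·e_1 = (-0.7000, -2.1000).

u_2 = (-0.7000, -2.1000)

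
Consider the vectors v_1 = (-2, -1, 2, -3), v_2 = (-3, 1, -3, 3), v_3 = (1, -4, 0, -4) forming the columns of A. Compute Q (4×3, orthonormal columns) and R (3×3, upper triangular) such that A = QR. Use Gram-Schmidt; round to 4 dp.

Q = [[-0.4714, -0.8678, 0.1231], [-0.2357, 0.0938, -0.7385], [0.4714, -0.3987, -0.6155], [-0.7071, 0.2814, -0.2462]], R = [[4.2426, -2.3570, 3.2998], [0.0000, 4.7376, -2.3688], [0.0000, 0.0000, 4.0620]]

v_1 = (-2, -1, 2, -3); ‖v_1‖ = 4.2426, so e_1 = (-0.4714, -0.2357, 0.4714, -0.7071).
e_1·v_2 = (-0.4714)·(-3) + (-0.2357)·1 + 0.4714·(-3) + (-0.7071)·3 = -2.3570.
u_2 = v_2 + 2.3570·e_1 = (-4.1111, 0.4444, -1.8889, 1.3333).
‖u_2‖ = 4.7376, so e_2 = (-0.8678, 0.0938, -0.3987, 0.2814).
e_1·v_3 = (-0.4714)·1 + (-0.2357)·(-4) + 0.4714·0 + (-0.7071)·(-4) = 3.2998; e_2·v_3 = (-0.8678)·1 + 0.0938·(-4) + (-0.3987)·0 + 0.2814·(-4) = -2.3688.
u_3 = v_3 − 3.2998·e_1 + 2.3688·e_2 = (0.5000, -3.0000, -2.5000, -1.0000).
‖u_3‖ = 4.0620, so e_3 = (0.1231, -0.7385, -0.6155, -0.2462).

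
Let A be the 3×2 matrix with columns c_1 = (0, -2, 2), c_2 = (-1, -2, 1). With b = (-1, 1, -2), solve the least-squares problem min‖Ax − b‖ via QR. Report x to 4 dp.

e_1 = c_1/‖c_1‖ = (0, -2, 2)/2.8284 = (0.0000, -0.7071, 0.7071).
r_{12} = e_1·c_2 = 2.1213.
u_2 = c_2 − 2.1213·e_1 = (-1.0000, -0.5000, -0.5000).
‖u_2‖ = 1.2247, so e_2 = (-0.8165, -0.4082, -0.4082).
Qᵀb = (-2.1213, 1.2247).
Back-substitute: x_2 = 1.2247/1.2247 = 1.0000.
x_1 = (-2.1213 − 2.1213·1.0000)/2.8284 = -1.5000.

x = (-1.5000, 1.0000)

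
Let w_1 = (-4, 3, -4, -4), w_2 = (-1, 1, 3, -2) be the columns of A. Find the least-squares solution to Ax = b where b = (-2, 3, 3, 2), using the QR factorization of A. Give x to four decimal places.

w_1 = (-4, 3, -4, -4); ‖w_1‖ = 7.5498, so q_1 = (-0.5298, 0.3974, -0.5298, -0.5298).
q_1·w_2 = (-0.5298)·(-1) + 0.3974·1 + (-0.5298)·3 + (-0.5298)·(-2) = 0.3974.
u_2 = w_2 − 0.3974·q_1 = (-0.7895, 0.8421, 3.2105, -1.7895).
‖u_2‖ = 3.8525, so q_2 = (-0.2049, 0.2186, 0.8334, -0.4645).
Qᵀb = (-0.3974, 2.6367).
Back-substitute: x_2 = 2.6367/3.8525 = 0.6844.
x_1 = (-0.3974 − 0.3974·0.6844)/7.5498 = -0.0887.

x = (-0.0887, 0.6844)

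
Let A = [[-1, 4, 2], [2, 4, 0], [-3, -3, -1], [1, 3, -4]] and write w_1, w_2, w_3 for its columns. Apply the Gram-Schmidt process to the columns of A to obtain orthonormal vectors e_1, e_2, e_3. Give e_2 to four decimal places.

w_1 = (-1, 2, -3, 1); ‖w_1‖ = 3.8730, so e_1 = (-0.2582, 0.5164, -0.7746, 0.2582).
e_1·w_2 = (-0.2582)·4 + 0.5164·4 + (-0.7746)·(-3) + 0.2582·3 = 4.1312.
u_2 = w_2 − 4.1312·e_1 = (5.0667, 1.8667, 0.2000, 1.9333).
‖u_2‖ = 5.7388, so e_2 = (0.8829, 0.3253, 0.0349, 0.3369).

e_2 = (0.8829, 0.3253, 0.0349, 0.3369)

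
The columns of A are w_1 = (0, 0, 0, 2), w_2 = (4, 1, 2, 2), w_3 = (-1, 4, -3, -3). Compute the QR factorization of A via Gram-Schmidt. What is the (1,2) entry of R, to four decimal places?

r_{12} = 2.0000

q_1 = w_1/‖w_1‖ = (0, 0, 0, 2)/2.0000 = (0.0000, 0.0000, 0.0000, 1.0000).
r_{12} = q_1·w_2 = 2.0000.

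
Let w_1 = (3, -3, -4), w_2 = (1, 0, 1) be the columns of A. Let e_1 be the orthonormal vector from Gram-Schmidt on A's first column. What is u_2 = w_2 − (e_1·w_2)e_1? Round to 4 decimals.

e_1 = w_1/‖w_1‖ = (3, -3, -4)/5.8310 = (0.5145, -0.5145, -0.6860).
r_{12} = e_1·w_2 = -0.1715.
u_2 = w_2 + 0.1715·e_1 = (1.0882, -0.0882, 0.8824).

u_2 = (1.0882, -0.0882, 0.8824)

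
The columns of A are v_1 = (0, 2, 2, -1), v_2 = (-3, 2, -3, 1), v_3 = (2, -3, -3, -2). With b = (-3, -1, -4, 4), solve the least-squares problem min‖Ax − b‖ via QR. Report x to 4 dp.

x = (-2.0805, 0.5876, -0.6487)

e_1 = v_1/‖v_1‖ = (0, 2, 2, -1)/3.0000 = (0.0000, 0.6667, 0.6667, -0.3333).
r_{12} = e_1·v_2 = -1.0000.
u_2 = v_2 + 1.0000·e_1 = (-3.0000, 2.6667, -2.3333, 0.6667).
‖u_2‖ = 4.6904, so e_2 = (-0.6396, 0.5685, -0.4975, 0.1421).
r_{13} = e_1·v_3 = -3.3333; r_{23} = e_2·v_3 = -1.7767.
u_3 = v_3 + 3.3333·e_1 + 1.7767·e_2 = (0.8636, 0.2323, -1.6616, -2.8586).
‖u_3‖ = 3.4252, so e_3 = (0.2521, 0.0678, -0.4851, -0.8346).
Qᵀb = (-4.6667, 3.9087, -2.2221).
Back-substitute: x_3 = -2.2221/3.4252 = -0.6487.
x_2 = (3.9087 + 1.7767·(-0.6487))/4.6904 = 0.5876.
x_1 = (-4.6667 + 1.0000·0.5876 + 3.3333·(-0.6487))/3.0000 = -2.0805.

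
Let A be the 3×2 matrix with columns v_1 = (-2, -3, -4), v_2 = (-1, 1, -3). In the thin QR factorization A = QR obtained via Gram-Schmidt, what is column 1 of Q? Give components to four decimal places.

q_1 = v_1/‖v_1‖ = (-2, -3, -4)/5.3852 = (-0.3714, -0.5571, -0.7428).

q_1 = (-0.3714, -0.5571, -0.7428)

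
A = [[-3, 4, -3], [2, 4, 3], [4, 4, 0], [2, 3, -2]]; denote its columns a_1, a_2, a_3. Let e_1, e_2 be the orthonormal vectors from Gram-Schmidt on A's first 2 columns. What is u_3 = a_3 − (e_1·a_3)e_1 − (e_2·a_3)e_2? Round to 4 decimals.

a_1 = (-3, 2, 4, 2); ‖a_1‖ = 5.7446, so e_1 = (-0.5222, 0.3482, 0.6963, 0.3482).
e_1·a_2 = (-0.5222)·4 + 0.3482·4 + 0.6963·4 + 0.3482·3 = 3.1334.
u_2 = a_2 − 3.1334·e_1 = (5.6364, 2.9091, 1.8182, 1.9091).
‖u_2‖ = 6.8689, so e_2 = (0.8206, 0.4235, 0.2647, 0.2779).
e_1·a_3 = (-0.5222)·(-3) + 0.3482·3 + 0.6963·0 + 0.3482·(-2) = 1.9149; e_2·a_3 = 0.8206·(-3) + 0.4235·3 + 0.2647·0 + 0.2779·(-2) = -1.7470.
u_3 = a_3 − 1.9149·e_1 + 1.7470·e_2 = (-0.5665, 3.0732, -0.8709, -2.1811).

u_3 = (-0.5665, 3.0732, -0.8709, -2.1811)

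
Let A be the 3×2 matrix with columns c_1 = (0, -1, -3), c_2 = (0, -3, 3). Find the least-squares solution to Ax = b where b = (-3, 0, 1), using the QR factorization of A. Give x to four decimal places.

c_1 = (0, -1, -3); ‖c_1‖ = 3.1623, so q_1 = (0.0000, -0.3162, -0.9487).
q_1·c_2 = 0.0000·0 + (-0.3162)·(-3) + (-0.9487)·3 = -1.8974.
u_2 = c_2 + 1.8974·q_1 = (0.0000, -3.6000, 1.2000).
‖u_2‖ = 3.7947, so q_2 = (0.0000, -0.9487, 0.3162).
Qᵀb = (-0.9487, 0.3162).
Back-substitute: x_2 = 0.3162/3.7947 = 0.0833.
x_1 = (-0.9487 + 1.8974·0.0833)/3.1623 = -0.2500.

x = (-0.2500, 0.0833)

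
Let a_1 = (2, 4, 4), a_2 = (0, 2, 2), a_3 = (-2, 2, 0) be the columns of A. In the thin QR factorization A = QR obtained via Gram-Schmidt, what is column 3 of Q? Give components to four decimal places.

a_1 = (2, 4, 4); ‖a_1‖ = 6.0000, so q_1 = (0.3333, 0.6667, 0.6667).
q_1·a_2 = 0.3333·0 + 0.6667·2 + 0.6667·2 = 2.6667.
u_2 = a_2 − 2.6667·q_1 = (-0.8889, 0.2222, 0.2222).
‖u_2‖ = 0.9428, so q_2 = (-0.9428, 0.2357, 0.2357).
q_1·a_3 = 0.3333·(-2) + 0.6667·2 + 0.6667·0 = 0.6667; q_2·a_3 = (-0.9428)·(-2) + 0.2357·2 + 0.2357·0 = 2.3570.
u_3 = a_3 − 0.6667·q_1 − 2.3570·q_2 = (0.0000, 1.0000, -1.0000).
‖u_3‖ = 1.4142, so q_3 = (0.0000, 0.7071, -0.7071).

q_3 = (0.0000, 0.7071, -0.7071)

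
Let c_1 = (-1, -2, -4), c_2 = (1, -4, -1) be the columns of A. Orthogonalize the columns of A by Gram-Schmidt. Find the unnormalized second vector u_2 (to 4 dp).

u_2 = (1.5238, -2.9524, 1.0952)

e_1 = c_1/‖c_1‖ = (-1, -2, -4)/4.5826 = (-0.2182, -0.4364, -0.8729).
r_{12} = e_1·c_2 = 2.4004.
u_2 = c_2 − 2.4004·e_1 = (1.5238, -2.9524, 1.0952).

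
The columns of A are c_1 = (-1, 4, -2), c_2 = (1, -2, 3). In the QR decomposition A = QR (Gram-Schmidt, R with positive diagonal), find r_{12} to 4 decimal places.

r_{12} = -3.2733

c_1 = (-1, 4, -2); ‖c_1‖ = 4.5826, so e_1 = (-0.2182, 0.8729, -0.4364).
r_{12} = e_1·c_2 = -3.2733.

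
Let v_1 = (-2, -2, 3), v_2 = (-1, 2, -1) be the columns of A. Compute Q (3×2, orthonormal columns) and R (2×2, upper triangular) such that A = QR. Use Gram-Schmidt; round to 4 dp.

Q = [[-0.4851, -0.7463], [-0.4851, 0.6633], [0.7276, -0.0553]], R = [[4.1231, -1.2127], [0.0000, 2.1282]]

v_1 = (-2, -2, 3); ‖v_1‖ = 4.1231, so q_1 = (-0.4851, -0.4851, 0.7276).
q_1·v_2 = (-0.4851)·(-1) + (-0.4851)·2 + 0.7276·(-1) = -1.2127.
u_2 = v_2 + 1.2127·q_1 = (-1.5882, 1.4118, -0.1176).
‖u_2‖ = 2.1282, so q_2 = (-0.7463, 0.6633, -0.0553).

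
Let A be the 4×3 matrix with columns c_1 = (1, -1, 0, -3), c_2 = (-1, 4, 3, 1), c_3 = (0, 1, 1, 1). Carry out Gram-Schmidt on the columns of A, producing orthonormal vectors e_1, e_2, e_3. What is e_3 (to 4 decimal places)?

e_3 = (0.7565, -0.2648, 0.4917, 0.3404)

c_1 = (1, -1, 0, -3); ‖c_1‖ = 3.3166, so e_1 = (0.3015, -0.3015, 0.0000, -0.9045).
e_1·c_2 = 0.3015·(-1) + (-0.3015)·4 + 0.0000·3 + (-0.9045)·1 = -2.4121.
u_2 = c_2 + 2.4121·e_1 = (-0.2727, 3.2727, 3.0000, -1.1818).
‖u_2‖ = 4.6024, so e_2 = (-0.0593, 0.7111, 0.6518, -0.2568).
e_1·c_3 = 0.3015·0 + (-0.3015)·1 + 0.0000·1 + (-0.9045)·1 = -1.2060; e_2·c_3 = (-0.0593)·0 + 0.7111·1 + 0.6518·1 + (-0.2568)·1 = 1.1061.
u_3 = c_3 + 1.2060·e_1 − 1.1061·e_2 = (0.4292, -0.1502, 0.2790, 0.1931).
‖u_3‖ = 0.5674, so e_3 = (0.7565, -0.2648, 0.4917, 0.3404).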